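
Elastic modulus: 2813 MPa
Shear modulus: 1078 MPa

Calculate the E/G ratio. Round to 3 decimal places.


E / G = 2813 / 1078 = 2.609

2.609


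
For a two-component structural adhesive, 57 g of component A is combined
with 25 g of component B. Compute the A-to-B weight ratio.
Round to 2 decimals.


Weight ratio A:B = 57 / 25
= 2.28

2.28


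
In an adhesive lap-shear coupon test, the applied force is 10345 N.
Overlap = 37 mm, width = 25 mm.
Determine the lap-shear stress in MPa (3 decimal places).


stress = F / (overlap * width)
= 10345 / (37 * 25)
= 11.184 MPa

11.184


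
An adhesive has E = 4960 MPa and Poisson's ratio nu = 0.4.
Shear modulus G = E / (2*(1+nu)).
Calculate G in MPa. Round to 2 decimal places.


G = 4960 / (2*(1+0.4))
= 4960 / 2.80
= 1771.43 MPa

1771.43


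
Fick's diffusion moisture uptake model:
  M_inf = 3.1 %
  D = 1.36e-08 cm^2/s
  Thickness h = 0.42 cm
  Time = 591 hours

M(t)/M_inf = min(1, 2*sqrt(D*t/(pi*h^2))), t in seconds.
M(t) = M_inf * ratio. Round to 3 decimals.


t_sec = 591 * 3600 = 2127600
ratio = 2*sqrt(1.36e-08*2127600/(pi*0.42^2))
= min(1, 0.457004)
= 0.457004
M(t) = 3.1 * 0.457004 = 1.417 %

1.417


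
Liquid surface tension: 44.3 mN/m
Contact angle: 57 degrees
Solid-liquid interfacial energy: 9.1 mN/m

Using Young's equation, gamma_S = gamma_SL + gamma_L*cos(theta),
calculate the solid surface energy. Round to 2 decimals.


gamma_S = 9.1 + 44.3 * cos(57)
= 33.23 mN/m

33.23


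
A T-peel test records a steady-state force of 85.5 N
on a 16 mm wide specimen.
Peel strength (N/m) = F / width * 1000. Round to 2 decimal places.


Peel strength = 85.5 / 16 * 1000
= 5343.75 N/m

5343.75


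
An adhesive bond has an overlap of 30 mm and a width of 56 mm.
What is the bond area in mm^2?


Bond area = overlap * width
= 30 * 56
= 1680 mm^2

1680


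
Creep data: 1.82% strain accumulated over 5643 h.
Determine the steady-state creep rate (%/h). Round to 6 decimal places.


Rate = 1.82 / 5643 = 0.000323 %/h

0.000323


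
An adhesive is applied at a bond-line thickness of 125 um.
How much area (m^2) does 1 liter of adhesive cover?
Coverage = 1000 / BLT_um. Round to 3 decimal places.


Coverage = 1000 / 125 = 8.000 m^2

8.000


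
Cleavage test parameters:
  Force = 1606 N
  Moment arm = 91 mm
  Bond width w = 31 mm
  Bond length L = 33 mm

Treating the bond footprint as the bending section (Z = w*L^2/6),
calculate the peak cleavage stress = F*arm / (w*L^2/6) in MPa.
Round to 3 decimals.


M = 1606 * 91 = 146146 N*mm
Z = 31 * 33^2 / 6 = 33759 / 6 mm^3
sigma = M / Z = 6 * 146146 / 33759 = 876876 / 33759
= 25.975 MPa

25.975


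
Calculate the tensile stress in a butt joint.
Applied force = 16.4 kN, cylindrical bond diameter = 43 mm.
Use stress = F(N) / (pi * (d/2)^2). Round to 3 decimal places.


A = pi * 21.5^2 = 1452.2012 mm^2
sigma = 16400.0 / 1452.2012 = 11.293 MPa

11.293


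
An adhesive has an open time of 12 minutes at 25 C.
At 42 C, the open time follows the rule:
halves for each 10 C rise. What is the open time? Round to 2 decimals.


Factor = 2^((42-25)/10) = 3.2490
Open time = 12 / 3.2490 = 3.69 min

3.69


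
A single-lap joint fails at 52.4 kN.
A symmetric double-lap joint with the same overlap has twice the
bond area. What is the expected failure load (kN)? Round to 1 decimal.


Double-lap load = 2 * 52.4 = 104.8 kN

104.8


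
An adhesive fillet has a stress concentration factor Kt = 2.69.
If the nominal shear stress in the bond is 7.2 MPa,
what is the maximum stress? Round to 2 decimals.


Max stress = 7.2 * 2.69 = 19.37 MPa

19.37


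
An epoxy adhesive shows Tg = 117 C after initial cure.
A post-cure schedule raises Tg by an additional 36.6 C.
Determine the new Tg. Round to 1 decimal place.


New Tg = 117 + 36.6
= 153.6 C

153.6


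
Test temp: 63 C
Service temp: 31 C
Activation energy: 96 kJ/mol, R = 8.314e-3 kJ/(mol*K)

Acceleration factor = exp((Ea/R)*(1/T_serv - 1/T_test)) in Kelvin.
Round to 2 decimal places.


AF = exp((96/0.008314)*(1/304.15 - 1/336.15))
= 37.11

37.11


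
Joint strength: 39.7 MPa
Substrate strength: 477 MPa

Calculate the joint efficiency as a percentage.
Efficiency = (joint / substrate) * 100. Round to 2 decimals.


Efficiency = (39.7 / 477) * 100 = 8.32%

8.32


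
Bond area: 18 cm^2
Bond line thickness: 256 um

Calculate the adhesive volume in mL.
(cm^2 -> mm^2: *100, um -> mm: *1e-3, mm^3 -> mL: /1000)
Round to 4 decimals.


V = 18*100 * 256*1e-3 / 1000
= 0.4608 mL

0.4608


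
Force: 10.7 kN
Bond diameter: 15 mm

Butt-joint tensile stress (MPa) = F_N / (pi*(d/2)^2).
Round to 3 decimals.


F_N = 10.7 * 1000 = 10700.0 N
A = pi*(7.5)^2 = 176.7146 mm^2
stress = 10700.0 / 176.7146 = 60.550 MPa

60.550


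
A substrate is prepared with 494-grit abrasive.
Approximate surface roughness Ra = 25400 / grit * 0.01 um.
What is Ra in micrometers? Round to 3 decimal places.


Ra = 25400 / 494 * 0.01 = 0.514 um

0.514


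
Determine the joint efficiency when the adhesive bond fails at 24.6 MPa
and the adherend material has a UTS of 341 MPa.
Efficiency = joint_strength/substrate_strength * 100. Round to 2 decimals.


Joint efficiency = 24.6 / 341 * 100
= 7.21%

7.21


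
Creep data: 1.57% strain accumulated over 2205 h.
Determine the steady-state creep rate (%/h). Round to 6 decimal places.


Rate = 1.57 / 2205 = 0.000712 %/h

0.000712


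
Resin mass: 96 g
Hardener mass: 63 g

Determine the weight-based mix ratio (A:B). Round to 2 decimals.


Ratio = 96 / 63 = 1.52

1.52


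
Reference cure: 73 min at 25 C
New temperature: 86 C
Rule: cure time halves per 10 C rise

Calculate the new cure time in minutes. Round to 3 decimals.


factor = 2^((86-25)/10) = 68.5935
t_new = 73 / 68.5935 = 1.064 min

1.064


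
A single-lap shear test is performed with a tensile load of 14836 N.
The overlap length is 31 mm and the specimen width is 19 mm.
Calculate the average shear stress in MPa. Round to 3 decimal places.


Shear stress = F / (overlap * width)
= 14836 / (31 * 19)
= 14836 / 589
= 25.188 MPa

25.188


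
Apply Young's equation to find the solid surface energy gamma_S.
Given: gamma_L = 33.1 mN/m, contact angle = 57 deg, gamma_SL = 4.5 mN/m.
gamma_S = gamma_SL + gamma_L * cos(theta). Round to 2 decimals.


theta_rad = 57 * pi/180 = 0.994838
gamma_S = 4.5 + 33.1 * cos(0.994838)
= 22.53 mN/m

22.53


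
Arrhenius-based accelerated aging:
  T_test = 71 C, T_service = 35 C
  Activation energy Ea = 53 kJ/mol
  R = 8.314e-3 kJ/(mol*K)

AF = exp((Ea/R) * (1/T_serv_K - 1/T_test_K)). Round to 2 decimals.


T_test_K = 344.15, T_serv_K = 308.15
AF = exp((53/8.314e-3) * (1/308.15 - 1/344.15))
= 8.71

8.71


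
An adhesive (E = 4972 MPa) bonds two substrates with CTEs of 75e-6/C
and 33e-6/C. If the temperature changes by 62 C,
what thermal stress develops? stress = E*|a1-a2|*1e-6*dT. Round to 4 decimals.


Stress = 4972 * |75 - 33| * 1e-6 * 62
= 12.9471 MPa

12.9471


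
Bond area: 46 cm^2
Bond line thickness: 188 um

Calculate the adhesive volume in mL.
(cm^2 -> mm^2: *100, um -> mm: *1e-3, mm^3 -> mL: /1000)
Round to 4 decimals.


V = 46*100 * 188*1e-3 / 1000
= 0.8648 mL

0.8648


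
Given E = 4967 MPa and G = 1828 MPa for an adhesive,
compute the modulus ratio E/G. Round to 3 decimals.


E/G ratio = 4967 / 1828 = 2.717

2.717


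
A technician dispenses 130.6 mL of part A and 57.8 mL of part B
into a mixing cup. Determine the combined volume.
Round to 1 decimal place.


Combined volume = 130.6 + 57.8
= 188.4 mL

188.4


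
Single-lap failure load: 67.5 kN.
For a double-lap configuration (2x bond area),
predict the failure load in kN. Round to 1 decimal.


Failure load = 67.5 * 2 = 135.0 kN

135.0


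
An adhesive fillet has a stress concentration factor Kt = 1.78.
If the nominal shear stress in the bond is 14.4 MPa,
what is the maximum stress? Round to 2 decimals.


Max stress = 14.4 * 1.78 = 25.63 MPa

25.63


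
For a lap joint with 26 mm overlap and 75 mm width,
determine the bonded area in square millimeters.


Area = 26 * 75 = 1950 mm^2

1950


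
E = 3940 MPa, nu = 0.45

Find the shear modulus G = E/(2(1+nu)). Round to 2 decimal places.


G = 3940 / (2 * 1.45)
= 1358.62 MPa

1358.62


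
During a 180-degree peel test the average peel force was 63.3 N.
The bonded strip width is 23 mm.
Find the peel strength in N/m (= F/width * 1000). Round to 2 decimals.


Peel strength = F/width * 1000
= 63.3 / 23 * 1000
= 2752.17 N/m

2752.17


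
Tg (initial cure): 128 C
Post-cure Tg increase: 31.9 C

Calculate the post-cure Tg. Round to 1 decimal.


Post-cure Tg = 128 + 31.9 = 159.9 C

159.9


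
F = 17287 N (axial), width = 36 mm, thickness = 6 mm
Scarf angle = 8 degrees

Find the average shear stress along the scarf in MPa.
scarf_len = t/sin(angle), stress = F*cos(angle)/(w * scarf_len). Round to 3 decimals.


scarf_len = 6/sin(8 deg) = 43.1118
cos(8 deg) = 0.990268
stress = 17287*0.990268/(36*43.1118) = 11.030 MPa

11.030


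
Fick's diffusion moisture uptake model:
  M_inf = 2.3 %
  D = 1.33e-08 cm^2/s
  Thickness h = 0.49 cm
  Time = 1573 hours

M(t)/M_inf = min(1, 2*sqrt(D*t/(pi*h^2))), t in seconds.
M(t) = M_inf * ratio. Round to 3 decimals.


t_sec = 1573 * 3600 = 5662800
ratio = 2*sqrt(1.33e-08*5662800/(pi*0.49^2))
= min(1, 0.631976)
= 0.631976
M(t) = 2.3 * 0.631976 = 1.454 %

1.454


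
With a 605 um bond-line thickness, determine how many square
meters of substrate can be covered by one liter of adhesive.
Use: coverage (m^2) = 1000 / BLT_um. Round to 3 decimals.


Coverage = 1000 / 605 = 1.653 m^2

1.653


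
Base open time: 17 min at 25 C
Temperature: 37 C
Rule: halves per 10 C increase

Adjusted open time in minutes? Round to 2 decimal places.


Acceleration = 2^((37-25)/10) = 2.2974
Open time = 17 / 2.2974 = 7.40 min

7.40


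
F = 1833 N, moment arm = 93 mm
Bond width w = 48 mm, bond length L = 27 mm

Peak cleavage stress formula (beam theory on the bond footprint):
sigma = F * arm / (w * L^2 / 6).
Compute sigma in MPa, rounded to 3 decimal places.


sigma = (1833 * 93) / (48 * 729 / 6)
= 170469 * 6 / 34992
= 1022814 / 34992
= 29.230 MPa

29.230


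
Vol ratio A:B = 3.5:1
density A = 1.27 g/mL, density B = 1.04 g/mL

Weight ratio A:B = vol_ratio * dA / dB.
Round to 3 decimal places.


Weight ratio = 3.5 * 1.27 / 1.04
= 4.274

4.274


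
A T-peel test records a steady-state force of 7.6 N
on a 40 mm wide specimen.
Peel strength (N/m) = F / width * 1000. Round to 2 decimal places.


Peel strength = 7.6 / 40 * 1000
= 190.00 N/m

190.00


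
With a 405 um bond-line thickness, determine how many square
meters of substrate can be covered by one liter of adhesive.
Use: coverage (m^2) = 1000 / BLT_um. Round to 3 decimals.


Coverage = 1000 / 405 = 2.469 m^2

2.469


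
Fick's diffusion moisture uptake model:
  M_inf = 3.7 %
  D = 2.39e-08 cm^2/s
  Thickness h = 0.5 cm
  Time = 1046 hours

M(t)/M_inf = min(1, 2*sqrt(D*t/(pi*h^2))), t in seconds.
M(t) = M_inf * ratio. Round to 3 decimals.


t_sec = 1046 * 3600 = 3765600
ratio = 2*sqrt(2.39e-08*3765600/(pi*0.5^2))
= min(1, 0.677019)
= 0.677019
M(t) = 3.7 * 0.677019 = 2.505 %

2.505


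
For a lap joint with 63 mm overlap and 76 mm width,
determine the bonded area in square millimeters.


Area = 63 * 76 = 4788 mm^2

4788


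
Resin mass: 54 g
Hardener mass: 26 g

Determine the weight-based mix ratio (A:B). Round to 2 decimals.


Ratio = 54 / 26 = 2.08

2.08


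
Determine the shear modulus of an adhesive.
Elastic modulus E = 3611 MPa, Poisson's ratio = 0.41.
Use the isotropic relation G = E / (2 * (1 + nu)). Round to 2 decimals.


G = 3611 / (2*(1+0.41)) = 3611 / 2.82
= 1280.50 MPa

1280.50


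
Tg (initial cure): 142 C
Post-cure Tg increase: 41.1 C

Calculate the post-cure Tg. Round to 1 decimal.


Post-cure Tg = 142 + 41.1 = 183.1 C

183.1


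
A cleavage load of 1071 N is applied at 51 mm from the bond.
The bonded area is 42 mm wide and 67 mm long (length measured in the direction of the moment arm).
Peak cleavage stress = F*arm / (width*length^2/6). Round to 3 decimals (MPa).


Moment = 1071 * 51 = 54621 N*mm
Section modulus = 42 * 4489 / 6 = 188538 / 6 mm^3
Stress = 54621 / (188538 / 6) = 327726 / 188538
= 1.738 MPa

1.738


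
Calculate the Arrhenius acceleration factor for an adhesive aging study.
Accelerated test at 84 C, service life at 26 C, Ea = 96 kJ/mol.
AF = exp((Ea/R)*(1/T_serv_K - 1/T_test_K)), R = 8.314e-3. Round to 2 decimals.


T_test = 357.15 K, T_serv = 299.15 K
Ea/R = 96 / 0.008314 = 11546.79
AF = exp(11546.79 * (1/299.15 - 1/357.15))
= 527.58

527.58


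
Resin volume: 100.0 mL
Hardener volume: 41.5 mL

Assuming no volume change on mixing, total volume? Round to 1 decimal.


V_total = 100.0 + 41.5 = 141.5 mL

141.5


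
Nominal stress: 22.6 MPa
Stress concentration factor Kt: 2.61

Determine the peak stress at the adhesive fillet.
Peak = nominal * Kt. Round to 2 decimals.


Peak stress = 22.6 * 2.61
= 58.99 MPa

58.99


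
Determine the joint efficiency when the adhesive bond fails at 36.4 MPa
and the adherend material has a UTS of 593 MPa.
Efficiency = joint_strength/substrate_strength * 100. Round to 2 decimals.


Joint efficiency = 36.4 / 593 * 100
= 6.14%

6.14


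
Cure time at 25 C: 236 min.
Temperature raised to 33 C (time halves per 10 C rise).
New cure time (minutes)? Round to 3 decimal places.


Acceleration factor = 2^(8/10) = 1.7411
New time = 236 / 1.7411 = 135.546 min

135.546


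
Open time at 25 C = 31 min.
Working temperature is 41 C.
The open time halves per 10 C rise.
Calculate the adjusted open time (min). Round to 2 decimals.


factor = 2^((41 - 25) / 10) = 3.0314
ot = 31 / 3.0314 = 10.23 min

10.23


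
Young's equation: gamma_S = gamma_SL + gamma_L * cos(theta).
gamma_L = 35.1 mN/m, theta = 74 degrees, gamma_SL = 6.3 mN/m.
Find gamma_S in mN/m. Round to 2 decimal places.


cos(74 deg) = 0.275637
gamma_S = 6.3 + 35.1 * 0.275637
= 15.97 mN/m

15.97


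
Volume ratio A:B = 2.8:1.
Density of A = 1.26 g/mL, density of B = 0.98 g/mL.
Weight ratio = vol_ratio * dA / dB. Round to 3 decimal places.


Wt ratio = 2.8 * 1.26 / 0.98
= 3.600

3.600


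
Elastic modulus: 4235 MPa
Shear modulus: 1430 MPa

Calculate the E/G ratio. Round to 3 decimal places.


E / G = 4235 / 1430 = 2.962

2.962


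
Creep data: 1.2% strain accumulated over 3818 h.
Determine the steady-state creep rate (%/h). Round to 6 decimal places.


Rate = 1.2 / 3818 = 0.000314 %/h

0.000314


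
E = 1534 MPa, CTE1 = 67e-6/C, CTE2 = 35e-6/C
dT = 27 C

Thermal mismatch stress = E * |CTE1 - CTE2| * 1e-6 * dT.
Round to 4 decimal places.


= 1534 * 32e-6 * 27
= 1.3254 MPa

1.3254


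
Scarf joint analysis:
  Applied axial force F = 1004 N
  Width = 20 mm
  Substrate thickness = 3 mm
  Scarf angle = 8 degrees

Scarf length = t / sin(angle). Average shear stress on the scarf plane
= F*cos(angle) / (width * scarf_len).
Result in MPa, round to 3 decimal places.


Scarf length = 3 / sin(8 deg) = 21.5559 mm
cos(8 deg) = 0.990268
Shear = 1004 * 0.990268 / (20 * 21.5559)
= 2.306 MPa

2.306


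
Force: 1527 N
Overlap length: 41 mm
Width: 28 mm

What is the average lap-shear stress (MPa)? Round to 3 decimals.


Average shear stress = F / (overlap * width)
= 1527 / (41 * 28)
= 1.330 MPa

1.330


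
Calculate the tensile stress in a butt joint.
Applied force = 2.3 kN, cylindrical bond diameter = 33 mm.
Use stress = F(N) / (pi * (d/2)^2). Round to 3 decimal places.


A = pi * 16.5^2 = 855.2986 mm^2
sigma = 2300.0 / 855.2986 = 2.689 MPa

2.689


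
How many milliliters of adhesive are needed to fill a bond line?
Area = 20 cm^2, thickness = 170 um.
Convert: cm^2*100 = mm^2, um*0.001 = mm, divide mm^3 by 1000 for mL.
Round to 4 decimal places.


= (20 * 100) * (170 * 0.001) / 1000
= 0.3400 mL

0.3400


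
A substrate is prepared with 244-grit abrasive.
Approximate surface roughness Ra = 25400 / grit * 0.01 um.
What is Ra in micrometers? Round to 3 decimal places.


Ra = 25400 / 244 * 0.01 = 1.041 um

1.041


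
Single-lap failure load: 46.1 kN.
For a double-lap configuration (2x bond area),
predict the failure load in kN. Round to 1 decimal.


Failure load = 46.1 * 2 = 92.2 kN

92.2


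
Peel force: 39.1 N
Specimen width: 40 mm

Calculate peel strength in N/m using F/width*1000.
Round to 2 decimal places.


Peel strength = 39.1 / 40 * 1000 = 977.50 N/m

977.50


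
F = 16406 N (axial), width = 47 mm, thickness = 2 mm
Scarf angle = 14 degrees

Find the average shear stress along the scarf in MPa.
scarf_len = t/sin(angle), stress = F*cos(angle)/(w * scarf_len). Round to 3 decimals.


scarf_len = 2/sin(14 deg) = 8.2671
cos(14 deg) = 0.970296
stress = 16406*0.970296/(47*8.2671) = 40.969 MPa

40.969


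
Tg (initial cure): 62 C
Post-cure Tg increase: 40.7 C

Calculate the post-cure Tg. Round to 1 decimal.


Post-cure Tg = 62 + 40.7 = 102.7 C

102.7


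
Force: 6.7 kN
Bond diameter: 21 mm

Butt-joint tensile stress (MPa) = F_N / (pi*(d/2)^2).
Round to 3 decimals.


F_N = 6.7 * 1000 = 6700.0 N
A = pi*(10.5)^2 = 346.3606 mm^2
stress = 6700.0 / 346.3606 = 19.344 MPa

19.344


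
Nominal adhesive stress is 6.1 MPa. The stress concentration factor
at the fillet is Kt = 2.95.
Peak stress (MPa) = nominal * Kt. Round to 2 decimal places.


Peak = 6.1 * 2.95 = 18.00 MPa

18.00


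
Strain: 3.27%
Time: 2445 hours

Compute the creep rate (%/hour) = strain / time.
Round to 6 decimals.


Creep rate = 3.27 / 2445
= 0.001337 %/h

0.001337


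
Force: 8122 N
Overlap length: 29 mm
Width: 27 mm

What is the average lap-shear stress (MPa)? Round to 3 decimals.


Average shear stress = F / (overlap * width)
= 8122 / (29 * 27)
= 10.373 MPa

10.373


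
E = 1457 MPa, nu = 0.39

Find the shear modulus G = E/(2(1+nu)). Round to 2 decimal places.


G = 1457 / (2 * 1.39)
= 524.10 MPa

524.10


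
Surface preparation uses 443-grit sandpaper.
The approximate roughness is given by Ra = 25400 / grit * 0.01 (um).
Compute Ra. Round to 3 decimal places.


Ra = 25400 / 443 * 0.01
= 254 / 443
= 0.573 um

0.573


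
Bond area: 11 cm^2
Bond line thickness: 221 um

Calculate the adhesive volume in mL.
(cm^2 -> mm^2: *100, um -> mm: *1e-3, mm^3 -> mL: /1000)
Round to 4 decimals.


V = 11*100 * 221*1e-3 / 1000
= 0.2431 mL

0.2431


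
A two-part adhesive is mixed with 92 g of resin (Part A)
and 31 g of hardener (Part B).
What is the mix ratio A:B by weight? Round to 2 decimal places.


Mix ratio = mass_A / mass_B
= 92 / 31
= 2.97

2.97


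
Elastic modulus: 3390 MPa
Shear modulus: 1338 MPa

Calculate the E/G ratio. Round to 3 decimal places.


E / G = 3390 / 1338 = 2.534

2.534


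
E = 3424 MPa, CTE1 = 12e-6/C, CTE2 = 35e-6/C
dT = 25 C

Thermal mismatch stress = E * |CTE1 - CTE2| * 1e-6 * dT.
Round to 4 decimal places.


= 3424 * 23e-6 * 25
= 1.9688 MPa

1.9688


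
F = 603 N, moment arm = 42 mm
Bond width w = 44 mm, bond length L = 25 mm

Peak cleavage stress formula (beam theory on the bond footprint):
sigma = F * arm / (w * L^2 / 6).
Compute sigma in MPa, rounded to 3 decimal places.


sigma = (603 * 42) / (44 * 625 / 6)
= 25326 * 6 / 27500
= 151956 / 27500
= 5.526 MPa

5.526


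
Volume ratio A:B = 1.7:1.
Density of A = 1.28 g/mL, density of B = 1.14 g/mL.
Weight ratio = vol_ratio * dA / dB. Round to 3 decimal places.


Wt ratio = 1.7 * 1.28 / 1.14
= 1.909

1.909


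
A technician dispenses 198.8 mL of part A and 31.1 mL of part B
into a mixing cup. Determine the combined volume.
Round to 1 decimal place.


Combined volume = 198.8 + 31.1
= 229.9 mL

229.9


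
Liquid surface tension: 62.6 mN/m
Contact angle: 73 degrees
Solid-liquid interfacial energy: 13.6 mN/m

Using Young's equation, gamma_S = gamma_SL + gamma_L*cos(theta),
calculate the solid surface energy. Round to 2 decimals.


gamma_S = 13.6 + 62.6 * cos(73)
= 31.90 mN/m

31.90


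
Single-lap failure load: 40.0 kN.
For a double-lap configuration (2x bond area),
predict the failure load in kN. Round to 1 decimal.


Failure load = 40.0 * 2 = 80.0 kN

80.0


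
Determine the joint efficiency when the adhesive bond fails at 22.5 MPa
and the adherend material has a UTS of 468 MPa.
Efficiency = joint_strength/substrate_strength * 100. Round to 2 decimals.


Joint efficiency = 22.5 / 468 * 100
= 4.81%

4.81


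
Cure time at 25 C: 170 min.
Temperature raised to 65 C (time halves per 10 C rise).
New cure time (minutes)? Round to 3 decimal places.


Acceleration factor = 2^(40/10) = 16.0000
New time = 170 / 16.0000 = 10.625 min

10.625


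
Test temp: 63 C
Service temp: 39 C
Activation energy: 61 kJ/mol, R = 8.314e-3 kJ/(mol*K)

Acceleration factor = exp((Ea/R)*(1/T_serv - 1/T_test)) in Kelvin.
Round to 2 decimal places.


AF = exp((61/0.008314)*(1/312.15 - 1/336.15))
= 5.36

5.36


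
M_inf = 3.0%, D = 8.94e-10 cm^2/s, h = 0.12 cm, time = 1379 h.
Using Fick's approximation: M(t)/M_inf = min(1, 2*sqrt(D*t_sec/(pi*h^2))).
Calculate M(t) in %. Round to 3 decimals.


t = 4964400 s
ratio = min(1, 2*sqrt(8.94e-10*4964400/(pi*0.0144)))
= 0.626435
M(t) = 3.0 * 0.626435 = 1.879%

1.879


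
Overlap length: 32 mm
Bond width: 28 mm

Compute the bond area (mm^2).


Bond area = 32 * 28 = 896 mm^2

896


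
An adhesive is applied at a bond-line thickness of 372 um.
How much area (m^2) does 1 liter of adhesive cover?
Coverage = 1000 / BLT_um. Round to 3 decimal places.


Coverage = 1000 / 372 = 2.688 m^2

2.688


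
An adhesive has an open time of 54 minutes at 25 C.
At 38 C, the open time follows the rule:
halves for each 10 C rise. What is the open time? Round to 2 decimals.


Factor = 2^((38-25)/10) = 2.4623
Open time = 54 / 2.4623 = 21.93 min

21.93


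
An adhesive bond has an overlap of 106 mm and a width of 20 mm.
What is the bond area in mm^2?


Bond area = overlap * width
= 106 * 20
= 2120 mm^2

2120


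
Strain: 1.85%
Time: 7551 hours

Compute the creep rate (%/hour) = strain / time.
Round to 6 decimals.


Creep rate = 1.85 / 7551
= 0.000245 %/h

0.000245


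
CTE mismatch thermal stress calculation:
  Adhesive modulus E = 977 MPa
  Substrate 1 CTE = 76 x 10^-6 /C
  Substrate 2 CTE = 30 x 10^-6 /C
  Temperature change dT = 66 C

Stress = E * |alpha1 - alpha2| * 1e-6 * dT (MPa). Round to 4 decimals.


delta_alpha = |76 - 30| = 46 x 10^-6/C
Stress = 977 * 46e-6 * 66
= 2.9662 MPa

2.9662


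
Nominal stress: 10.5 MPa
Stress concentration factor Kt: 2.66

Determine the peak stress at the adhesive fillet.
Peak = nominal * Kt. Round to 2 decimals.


Peak stress = 10.5 * 2.66
= 27.93 MPa

27.93


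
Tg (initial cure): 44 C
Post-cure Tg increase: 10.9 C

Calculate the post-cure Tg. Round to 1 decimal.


Post-cure Tg = 44 + 10.9 = 54.9 C

54.9


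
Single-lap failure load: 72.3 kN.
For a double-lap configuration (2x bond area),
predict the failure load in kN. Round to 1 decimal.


Failure load = 72.3 * 2 = 144.6 kN

144.6


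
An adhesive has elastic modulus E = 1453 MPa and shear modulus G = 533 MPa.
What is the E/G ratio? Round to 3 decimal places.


E/G = 1453 / 533 = 2.726

2.726


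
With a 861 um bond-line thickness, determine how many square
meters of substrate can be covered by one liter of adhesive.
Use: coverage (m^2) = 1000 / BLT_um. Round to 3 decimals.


Coverage = 1000 / 861 = 1.161 m^2

1.161


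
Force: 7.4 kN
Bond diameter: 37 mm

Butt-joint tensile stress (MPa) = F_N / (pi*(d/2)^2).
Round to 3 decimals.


F_N = 7.4 * 1000 = 7400.0 N
A = pi*(18.5)^2 = 1075.2101 mm^2
stress = 7400.0 / 1075.2101 = 6.882 MPa

6.882


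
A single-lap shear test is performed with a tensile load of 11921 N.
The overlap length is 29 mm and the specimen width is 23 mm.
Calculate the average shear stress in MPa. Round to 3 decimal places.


Shear stress = F / (overlap * width)
= 11921 / (29 * 23)
= 11921 / 667
= 17.873 MPa

17.873


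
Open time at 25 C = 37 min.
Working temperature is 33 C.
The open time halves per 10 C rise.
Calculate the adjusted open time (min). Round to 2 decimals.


factor = 2^((33 - 25) / 10) = 1.7411
ot = 37 / 1.7411 = 21.25 min

21.25


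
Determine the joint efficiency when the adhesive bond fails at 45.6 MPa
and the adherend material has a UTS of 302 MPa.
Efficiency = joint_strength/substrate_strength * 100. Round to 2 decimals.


Joint efficiency = 45.6 / 302 * 100
= 15.10%

15.10


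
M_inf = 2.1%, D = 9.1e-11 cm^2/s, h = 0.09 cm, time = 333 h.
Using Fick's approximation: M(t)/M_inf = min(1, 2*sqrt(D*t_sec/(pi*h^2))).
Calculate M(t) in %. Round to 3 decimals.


t = 1198800 s
ratio = min(1, 2*sqrt(9.1e-11*1198800/(pi*0.0081)))
= 0.130950
M(t) = 2.1 * 0.130950 = 0.275%

0.275


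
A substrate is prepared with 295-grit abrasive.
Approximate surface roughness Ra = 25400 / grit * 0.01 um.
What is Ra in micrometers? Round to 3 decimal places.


Ra = 25400 / 295 * 0.01 = 0.861 um

0.861


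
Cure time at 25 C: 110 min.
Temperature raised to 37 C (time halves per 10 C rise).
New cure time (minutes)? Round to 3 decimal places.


Acceleration factor = 2^(12/10) = 2.2974
New time = 110 / 2.2974 = 47.880 min

47.880


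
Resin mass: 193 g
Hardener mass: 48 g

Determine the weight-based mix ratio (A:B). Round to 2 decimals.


Ratio = 193 / 48 = 4.02

4.02


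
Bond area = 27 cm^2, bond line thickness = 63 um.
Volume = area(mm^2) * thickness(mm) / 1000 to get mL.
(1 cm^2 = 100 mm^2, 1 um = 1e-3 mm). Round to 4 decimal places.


area_mm2 = 27 * 100 = 2700
blt_mm = 63 * 1e-3 = 0.063
vol_mm3 = 2700 * 0.063 = 170.1
vol_mL = 170.1 / 1000 = 0.1701 mL

0.1701


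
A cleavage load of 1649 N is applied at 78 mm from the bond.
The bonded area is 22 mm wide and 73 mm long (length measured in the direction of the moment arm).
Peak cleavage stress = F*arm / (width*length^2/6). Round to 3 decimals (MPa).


Moment = 1649 * 78 = 128622 N*mm
Section modulus = 22 * 5329 / 6 = 117238 / 6 mm^3
Stress = 128622 / (117238 / 6) = 771732 / 117238
= 6.583 MPa

6.583


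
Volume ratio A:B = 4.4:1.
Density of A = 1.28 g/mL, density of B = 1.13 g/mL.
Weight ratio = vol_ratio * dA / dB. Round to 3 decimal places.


Wt ratio = 4.4 * 1.28 / 1.13
= 4.984

4.984


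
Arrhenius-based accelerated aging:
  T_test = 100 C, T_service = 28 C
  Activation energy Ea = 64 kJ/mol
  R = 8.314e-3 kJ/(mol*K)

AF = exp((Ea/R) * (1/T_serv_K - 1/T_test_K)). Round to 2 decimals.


T_test_K = 373.15, T_serv_K = 301.15
AF = exp((64/8.314e-3) * (1/301.15 - 1/373.15))
= 138.68

138.68


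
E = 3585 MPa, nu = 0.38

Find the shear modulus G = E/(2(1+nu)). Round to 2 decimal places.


G = 3585 / (2 * 1.38)
= 1298.91 MPa

1298.91


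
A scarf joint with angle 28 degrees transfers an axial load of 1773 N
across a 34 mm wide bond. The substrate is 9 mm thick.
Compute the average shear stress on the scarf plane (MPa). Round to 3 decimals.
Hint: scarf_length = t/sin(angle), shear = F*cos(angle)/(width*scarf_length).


scarf_length = 9 / sin(28 deg) = 19.1705 mm
cos(28 deg) = 0.882948
shear stress = 1773 * 0.882948 / (34 * 19.1705)
= 2.402 MPa

2.402


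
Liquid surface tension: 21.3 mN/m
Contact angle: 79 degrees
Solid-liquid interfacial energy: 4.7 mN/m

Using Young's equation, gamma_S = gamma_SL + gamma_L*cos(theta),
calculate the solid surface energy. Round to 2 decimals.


gamma_S = 4.7 + 21.3 * cos(79)
= 8.76 mN/m

8.76


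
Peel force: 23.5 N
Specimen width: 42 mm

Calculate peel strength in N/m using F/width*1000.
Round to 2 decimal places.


Peel strength = 23.5 / 42 * 1000 = 559.52 N/m

559.52


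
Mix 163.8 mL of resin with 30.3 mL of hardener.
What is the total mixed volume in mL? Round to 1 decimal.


Total = 163.8 + 30.3 = 194.1 mL

194.1


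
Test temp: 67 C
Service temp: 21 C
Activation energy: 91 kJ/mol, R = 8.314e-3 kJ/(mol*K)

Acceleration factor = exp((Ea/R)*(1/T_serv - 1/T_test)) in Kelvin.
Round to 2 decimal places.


AF = exp((91/0.008314)*(1/294.15 - 1/340.15))
= 153.26

153.26


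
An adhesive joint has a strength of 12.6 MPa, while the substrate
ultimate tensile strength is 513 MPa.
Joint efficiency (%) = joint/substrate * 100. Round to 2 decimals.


Efficiency = 12.6 / 513 * 100
= 2.46%

2.46


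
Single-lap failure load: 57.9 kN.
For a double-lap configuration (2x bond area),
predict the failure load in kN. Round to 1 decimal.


Failure load = 57.9 * 2 = 115.8 kN

115.8


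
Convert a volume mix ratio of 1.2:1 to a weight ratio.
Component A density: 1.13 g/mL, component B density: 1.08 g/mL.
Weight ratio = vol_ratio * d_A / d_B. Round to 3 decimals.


= 1.2 * 1.13 / 1.08 = 1.256

1.256


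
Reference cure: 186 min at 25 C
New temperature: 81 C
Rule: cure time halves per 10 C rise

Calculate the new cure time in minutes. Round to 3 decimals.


factor = 2^((81-25)/10) = 48.5029
t_new = 186 / 48.5029 = 3.835 min

3.835


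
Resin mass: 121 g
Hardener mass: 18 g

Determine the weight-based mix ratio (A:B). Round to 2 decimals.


Ratio = 121 / 18 = 6.72

6.72


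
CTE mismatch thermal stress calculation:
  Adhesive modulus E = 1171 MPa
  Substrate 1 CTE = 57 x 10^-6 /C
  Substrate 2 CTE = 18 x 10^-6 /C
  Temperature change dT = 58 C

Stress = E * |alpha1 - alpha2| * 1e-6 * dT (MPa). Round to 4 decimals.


delta_alpha = |57 - 18| = 39 x 10^-6/C
Stress = 1171 * 39e-6 * 58
= 2.6488 MPa

2.6488


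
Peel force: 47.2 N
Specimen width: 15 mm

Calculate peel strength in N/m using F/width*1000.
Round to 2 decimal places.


Peel strength = 47.2 / 15 * 1000 = 3146.67 N/m

3146.67


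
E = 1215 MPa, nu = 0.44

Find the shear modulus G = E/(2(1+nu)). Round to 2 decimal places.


G = 1215 / (2 * 1.44)
= 421.88 MPa

421.88


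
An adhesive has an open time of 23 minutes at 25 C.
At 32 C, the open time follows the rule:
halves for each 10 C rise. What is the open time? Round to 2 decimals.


Factor = 2^((32-25)/10) = 1.6245
Open time = 23 / 1.6245 = 14.16 min

14.16


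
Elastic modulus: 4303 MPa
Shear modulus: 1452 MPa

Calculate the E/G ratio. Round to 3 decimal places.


E / G = 4303 / 1452 = 2.963

2.963


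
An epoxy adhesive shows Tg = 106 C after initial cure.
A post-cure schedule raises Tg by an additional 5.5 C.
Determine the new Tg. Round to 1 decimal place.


New Tg = 106 + 5.5
= 111.5 C

111.5


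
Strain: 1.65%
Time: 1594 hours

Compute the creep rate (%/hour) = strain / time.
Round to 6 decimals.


Creep rate = 1.65 / 1594
= 0.001035 %/h

0.001035


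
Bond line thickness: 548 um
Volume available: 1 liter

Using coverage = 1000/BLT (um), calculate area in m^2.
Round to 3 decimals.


1 L = 1e6 mm^3, thickness = 548 um = 0.548 mm
Area = 1e6 / 0.548 mm^2 = (1e6 / 0.548) / 1e6 m^2 = 1000 / 548 m^2
= 1.825 m^2

1.825


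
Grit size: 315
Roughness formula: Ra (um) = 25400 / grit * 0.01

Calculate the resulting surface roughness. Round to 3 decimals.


Ra = 25400 / 315 * 0.01
= 0.806 um

0.806


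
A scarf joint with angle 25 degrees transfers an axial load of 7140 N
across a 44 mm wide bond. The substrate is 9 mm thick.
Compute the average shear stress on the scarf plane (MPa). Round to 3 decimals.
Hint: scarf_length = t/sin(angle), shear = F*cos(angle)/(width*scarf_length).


scarf_length = 9 / sin(25 deg) = 21.2958 mm
cos(25 deg) = 0.906308
shear stress = 7140 * 0.906308 / (44 * 21.2958)
= 6.906 MPa

6.906


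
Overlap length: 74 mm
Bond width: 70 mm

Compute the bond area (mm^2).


Bond area = 74 * 70 = 5180 mm^2

5180


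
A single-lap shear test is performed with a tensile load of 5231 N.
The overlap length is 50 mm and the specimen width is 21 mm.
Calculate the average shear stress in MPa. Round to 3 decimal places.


Shear stress = F / (overlap * width)
= 5231 / (50 * 21)
= 5231 / 1050
= 4.982 MPa

4.982


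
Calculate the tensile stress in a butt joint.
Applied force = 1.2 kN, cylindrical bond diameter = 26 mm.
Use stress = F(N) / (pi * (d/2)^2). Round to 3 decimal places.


A = pi * 13.0^2 = 530.9292 mm^2
sigma = 1200.0 / 530.9292 = 2.260 MPa

2.260


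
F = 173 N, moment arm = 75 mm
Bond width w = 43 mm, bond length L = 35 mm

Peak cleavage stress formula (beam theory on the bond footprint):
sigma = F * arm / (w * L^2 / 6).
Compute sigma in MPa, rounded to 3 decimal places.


sigma = (173 * 75) / (43 * 1225 / 6)
= 12975 * 6 / 52675
= 77850 / 52675
= 1.478 MPa

1.478


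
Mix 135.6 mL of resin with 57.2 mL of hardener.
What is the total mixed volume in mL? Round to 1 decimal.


Total = 135.6 + 57.2 = 192.8 mL

192.8


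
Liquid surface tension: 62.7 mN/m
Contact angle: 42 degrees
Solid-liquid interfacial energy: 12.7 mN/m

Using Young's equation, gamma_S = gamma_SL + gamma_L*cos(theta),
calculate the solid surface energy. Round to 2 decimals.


gamma_S = 12.7 + 62.7 * cos(42)
= 59.30 mN/m

59.30


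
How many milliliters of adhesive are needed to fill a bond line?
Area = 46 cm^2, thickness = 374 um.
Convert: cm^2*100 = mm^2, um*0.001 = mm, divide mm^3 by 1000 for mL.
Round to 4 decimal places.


= (46 * 100) * (374 * 0.001) / 1000
= 1.7204 mL

1.7204


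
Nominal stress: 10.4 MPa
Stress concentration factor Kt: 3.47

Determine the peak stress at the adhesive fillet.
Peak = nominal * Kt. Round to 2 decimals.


Peak stress = 10.4 * 3.47
= 36.09 MPa

36.09


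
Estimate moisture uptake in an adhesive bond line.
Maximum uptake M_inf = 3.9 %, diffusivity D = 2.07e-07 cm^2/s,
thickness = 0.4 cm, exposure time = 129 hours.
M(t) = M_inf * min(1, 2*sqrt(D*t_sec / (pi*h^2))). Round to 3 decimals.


Convert time: 129 h = 464400 s
ratio = min(1, 2*sqrt(2.07e-07*464400/(pi*0.4^2)))
= 0.874634
M(t) = 3.9 * 0.874634 = 3.411%

3.411


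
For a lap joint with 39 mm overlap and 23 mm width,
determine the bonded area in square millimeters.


Area = 39 * 23 = 897 mm^2

897


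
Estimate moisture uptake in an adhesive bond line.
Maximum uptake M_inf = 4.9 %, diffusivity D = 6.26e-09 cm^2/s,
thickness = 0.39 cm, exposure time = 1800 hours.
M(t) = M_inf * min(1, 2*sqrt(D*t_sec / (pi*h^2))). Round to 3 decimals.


Convert time: 1800 h = 6480000 s
ratio = min(1, 2*sqrt(6.26e-09*6480000/(pi*0.39^2)))
= 0.582727
M(t) = 4.9 * 0.582727 = 2.855%

2.855


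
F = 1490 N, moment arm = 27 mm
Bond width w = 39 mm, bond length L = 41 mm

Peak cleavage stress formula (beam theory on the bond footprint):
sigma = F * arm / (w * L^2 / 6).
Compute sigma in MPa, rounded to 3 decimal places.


sigma = (1490 * 27) / (39 * 1681 / 6)
= 40230 * 6 / 65559
= 241380 / 65559
= 3.682 MPa

3.682


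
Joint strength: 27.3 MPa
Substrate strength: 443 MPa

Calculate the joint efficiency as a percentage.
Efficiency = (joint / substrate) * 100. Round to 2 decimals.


Efficiency = (27.3 / 443) * 100 = 6.16%

6.16


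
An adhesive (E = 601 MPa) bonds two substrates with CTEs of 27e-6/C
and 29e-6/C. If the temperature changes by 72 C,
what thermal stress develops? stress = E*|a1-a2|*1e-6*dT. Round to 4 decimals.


Stress = 601 * |27 - 29| * 1e-6 * 72
= 0.0865 MPa

0.0865


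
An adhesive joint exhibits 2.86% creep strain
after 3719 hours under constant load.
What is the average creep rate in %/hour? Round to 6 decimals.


Creep rate = strain / time
= 2.86 / 3719
= 0.000769 %/h

0.000769


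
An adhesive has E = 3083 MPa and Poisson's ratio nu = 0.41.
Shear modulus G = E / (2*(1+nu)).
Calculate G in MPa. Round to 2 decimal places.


G = 3083 / (2*(1+0.41))
= 3083 / 2.82
= 1093.26 MPa

1093.26


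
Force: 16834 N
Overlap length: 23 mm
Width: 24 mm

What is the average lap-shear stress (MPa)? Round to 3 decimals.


Average shear stress = F / (overlap * width)
= 16834 / (23 * 24)
= 30.496 MPa

30.496


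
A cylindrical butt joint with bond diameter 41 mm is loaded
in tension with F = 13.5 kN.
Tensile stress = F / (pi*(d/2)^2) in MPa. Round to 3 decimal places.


Area = pi * (41/2)^2 = 1320.2543 mm^2
Stress = 13.5*1000 / 1320.2543
= 10.225 MPa

10.225


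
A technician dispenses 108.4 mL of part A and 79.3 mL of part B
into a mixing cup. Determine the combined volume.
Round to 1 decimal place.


Combined volume = 108.4 + 79.3
= 187.7 mL

187.7


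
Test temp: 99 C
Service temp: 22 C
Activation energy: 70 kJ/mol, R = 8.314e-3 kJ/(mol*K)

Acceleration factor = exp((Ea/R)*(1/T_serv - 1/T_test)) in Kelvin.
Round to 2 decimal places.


AF = exp((70/0.008314)*(1/295.15 - 1/372.15))
= 365.86

365.86


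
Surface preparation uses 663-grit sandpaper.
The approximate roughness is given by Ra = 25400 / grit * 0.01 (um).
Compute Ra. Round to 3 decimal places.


Ra = 25400 / 663 * 0.01
= 254 / 663
= 0.383 um

0.383


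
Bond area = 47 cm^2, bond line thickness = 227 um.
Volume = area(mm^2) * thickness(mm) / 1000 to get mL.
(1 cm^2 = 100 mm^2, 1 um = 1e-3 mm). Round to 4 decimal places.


area_mm2 = 47 * 100 = 4700
blt_mm = 227 * 1e-3 = 0.227
vol_mm3 = 4700 * 0.227 = 1066.9
vol_mL = 1066.9 / 1000 = 1.0669 mL

1.0669


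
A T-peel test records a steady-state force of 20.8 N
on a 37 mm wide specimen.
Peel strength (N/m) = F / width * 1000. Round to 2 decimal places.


Peel strength = 20.8 / 37 * 1000
= 562.16 N/m

562.16


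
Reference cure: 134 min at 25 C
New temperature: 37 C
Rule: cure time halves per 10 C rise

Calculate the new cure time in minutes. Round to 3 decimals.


factor = 2^((37-25)/10) = 2.2974
t_new = 134 / 2.2974 = 58.327 min

58.327


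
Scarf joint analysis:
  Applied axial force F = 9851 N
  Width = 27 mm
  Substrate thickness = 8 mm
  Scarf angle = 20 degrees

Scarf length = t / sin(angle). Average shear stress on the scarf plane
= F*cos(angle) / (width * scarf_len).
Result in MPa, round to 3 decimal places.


Scarf length = 8 / sin(20 deg) = 23.3904 mm
cos(20 deg) = 0.939693
Shear = 9851 * 0.939693 / (27 * 23.3904)
= 14.658 MPa

14.658


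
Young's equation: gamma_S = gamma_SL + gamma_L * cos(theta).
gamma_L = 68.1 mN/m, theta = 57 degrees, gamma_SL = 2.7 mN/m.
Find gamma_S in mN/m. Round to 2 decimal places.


cos(57 deg) = 0.544639
gamma_S = 2.7 + 68.1 * 0.544639
= 39.79 mN/m

39.79


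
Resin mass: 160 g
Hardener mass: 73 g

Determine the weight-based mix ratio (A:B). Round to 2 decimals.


Ratio = 160 / 73 = 2.19

2.19


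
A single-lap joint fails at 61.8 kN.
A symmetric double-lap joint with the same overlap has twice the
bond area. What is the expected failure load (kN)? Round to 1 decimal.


Double-lap load = 2 * 61.8 = 123.6 kN

123.6


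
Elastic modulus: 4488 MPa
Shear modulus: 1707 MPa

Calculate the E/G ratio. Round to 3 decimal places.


E / G = 4488 / 1707 = 2.629

2.629


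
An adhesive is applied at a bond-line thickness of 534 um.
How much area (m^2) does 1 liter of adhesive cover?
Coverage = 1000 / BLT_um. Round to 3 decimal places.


Coverage = 1000 / 534 = 1.873 m^2

1.873


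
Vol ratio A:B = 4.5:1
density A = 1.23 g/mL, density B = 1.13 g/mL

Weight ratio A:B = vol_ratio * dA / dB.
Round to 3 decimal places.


Weight ratio = 4.5 * 1.23 / 1.13
= 4.898

4.898


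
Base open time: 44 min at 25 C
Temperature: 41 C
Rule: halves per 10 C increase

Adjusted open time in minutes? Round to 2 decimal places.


Acceleration = 2^((41-25)/10) = 3.0314
Open time = 44 / 3.0314 = 14.51 min

14.51


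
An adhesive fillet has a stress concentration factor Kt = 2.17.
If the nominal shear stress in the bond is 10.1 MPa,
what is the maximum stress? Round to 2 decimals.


Max stress = 10.1 * 2.17 = 21.92 MPa

21.92


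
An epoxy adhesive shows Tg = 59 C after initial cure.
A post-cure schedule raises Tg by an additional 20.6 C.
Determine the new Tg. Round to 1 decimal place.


New Tg = 59 + 20.6
= 79.6 C

79.6
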